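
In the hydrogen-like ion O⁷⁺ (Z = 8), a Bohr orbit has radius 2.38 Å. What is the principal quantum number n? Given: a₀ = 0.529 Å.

6

r_n = n²a₀/Z ⇒ n² = rZ/a₀ = 2.38 × 8 / 0.529 ≈ 35.99
n = 6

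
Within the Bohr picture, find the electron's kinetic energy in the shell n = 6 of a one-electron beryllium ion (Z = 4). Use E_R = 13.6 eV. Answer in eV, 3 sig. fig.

For a Coulomb orbit the virial theorem gives K = −E_n.
E_n = −E_R·Z²/n², so K = E_R·Z²/n² = 13.6 × 4²/6² = 6.04 eV

6.04 eV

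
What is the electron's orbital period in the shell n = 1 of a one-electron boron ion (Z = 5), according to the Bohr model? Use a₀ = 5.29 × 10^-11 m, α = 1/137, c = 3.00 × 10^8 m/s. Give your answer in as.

r = n²a₀/Z = 1²·5.29 × 10^-11/5 = 1.06 × 10^-11 m
v = Zαc/n = 5·0.00730·3.00 × 10^8/1 = 1.09 × 10^7 m/s
T = 2πr/v = 6.07 × 10^-18 s = 6.07 as

6.07 as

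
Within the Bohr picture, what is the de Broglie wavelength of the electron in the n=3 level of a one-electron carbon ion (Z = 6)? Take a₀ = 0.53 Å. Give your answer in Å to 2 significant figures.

The Bohr quantisation condition is nλ = 2πr_n.
r_n = n²a₀/Z = 0.80 Å
λ = 2πr_n/n = 2π·0.80/3 = 1.7 Å

1.7 Å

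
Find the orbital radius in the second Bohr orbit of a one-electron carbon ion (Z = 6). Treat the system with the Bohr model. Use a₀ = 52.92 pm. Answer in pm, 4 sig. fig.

35.28 pm

r_n = n²a₀/Z = 2² × 52.92 / 6
    = 4 × 52.92 / 6 = 35.28 pm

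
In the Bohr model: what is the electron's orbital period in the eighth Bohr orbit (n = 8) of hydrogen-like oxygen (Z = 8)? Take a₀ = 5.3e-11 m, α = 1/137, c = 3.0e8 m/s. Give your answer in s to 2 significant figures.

1.2e-15 s

r = n²a₀/Z = 8²·5.3e-11/8 = 4.2e-10 m
v = Zαc/n = 8·0.0073·3.0e8/8 = 2.2e6 m/s
T = 2πr/v = 1.2e-15 s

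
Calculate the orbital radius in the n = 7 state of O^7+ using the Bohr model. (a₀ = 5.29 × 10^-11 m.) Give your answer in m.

r_n = n²a₀/Z = 7² × 5.29 × 10^-11 / 8
    = 49 × 5.29 × 10^-11 / 8 = 3.24 × 10^-10 m

3.24 × 10^-10 m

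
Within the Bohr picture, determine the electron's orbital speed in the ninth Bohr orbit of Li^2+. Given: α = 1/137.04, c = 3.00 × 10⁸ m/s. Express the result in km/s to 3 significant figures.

730 km/s

v_n = Zαc/n = 3 × 0.00730 × 3.00 × 10⁸ / 9
    = 730 km/s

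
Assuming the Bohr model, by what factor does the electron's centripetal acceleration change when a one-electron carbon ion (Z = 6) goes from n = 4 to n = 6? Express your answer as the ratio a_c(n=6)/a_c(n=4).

a_c ∝ Z^3 · n^-4; with Z fixed, a_c ∝ n^-4.
a_c(n=6)/a_c(n=4) = (6/4)^-4 = 16/81

16/81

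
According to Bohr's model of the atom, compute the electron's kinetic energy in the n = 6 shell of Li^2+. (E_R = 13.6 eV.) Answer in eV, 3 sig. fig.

3.40 eV

For a Coulomb orbit the virial theorem gives K = −E_n.
E_n = −E_R·Z²/n², so K = E_R·Z²/n² = 13.6 × 3²/6² = 3.40 eV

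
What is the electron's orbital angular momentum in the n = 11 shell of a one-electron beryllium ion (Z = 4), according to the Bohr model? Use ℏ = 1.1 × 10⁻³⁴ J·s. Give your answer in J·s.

L_n = nℏ = 11 × 1.1 × 10⁻³⁴ = 1.2 × 10⁻³³ J·s

1.2 × 10⁻³³ J·s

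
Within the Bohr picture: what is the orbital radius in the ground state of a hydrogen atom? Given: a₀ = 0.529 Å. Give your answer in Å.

r_n = n²a₀/Z = 1² × 0.529 / 1
    = 1 × 0.529 / 1 = 0.529 Å

0.529 Å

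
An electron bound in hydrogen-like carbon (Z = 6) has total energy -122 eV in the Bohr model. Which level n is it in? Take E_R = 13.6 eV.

E_n = −E_R Z²/n² ⇒ n² = E_R Z²/(−E_n) = 13.6 × 6² / 122 ≈ 4.01
n = 2

2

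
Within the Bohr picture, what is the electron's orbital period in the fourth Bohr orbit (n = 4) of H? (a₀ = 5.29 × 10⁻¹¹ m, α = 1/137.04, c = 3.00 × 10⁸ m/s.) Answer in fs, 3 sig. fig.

9.72 fs

r = n²a₀/Z = 4²·5.29 × 10⁻¹¹/1 = 8.46 × 10⁻¹⁰ m
v = Zαc/n = 1·0.00730·3.00 × 10⁸/4 = 5.47 × 10⁵ m/s
T = 2πr/v = 9.72 × 10⁻¹⁵ s = 9.72 fs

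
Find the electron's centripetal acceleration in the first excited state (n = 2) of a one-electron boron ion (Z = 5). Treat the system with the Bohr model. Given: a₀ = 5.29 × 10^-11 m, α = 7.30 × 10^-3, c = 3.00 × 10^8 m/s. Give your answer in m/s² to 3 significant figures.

7.08 × 10^23 m/s²

r = n²a₀/Z = 4.23 × 10^-11 m, v = Zαc/n = 5.47 × 10^6 m/s
a = v²/r = (5.47 × 10^6)² / 4.23 × 10^-11 = 7.08 × 10^23 m/s²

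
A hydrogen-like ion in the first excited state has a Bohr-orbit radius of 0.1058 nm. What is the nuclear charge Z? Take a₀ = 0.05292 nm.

2

r_n = n²a₀/Z ⇒ Z = n²a₀/r = 2² × 0.05292 / 0.1058 ≈ 2.00
Z = 2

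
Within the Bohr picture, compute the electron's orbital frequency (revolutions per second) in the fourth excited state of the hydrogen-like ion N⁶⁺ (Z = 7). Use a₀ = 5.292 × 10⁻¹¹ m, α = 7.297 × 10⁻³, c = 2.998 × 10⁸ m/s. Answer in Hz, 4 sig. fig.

r = n²a₀/Z = 1.890 × 10⁻¹⁰ m, v = Zαc/n = 3.063 × 10⁶ m/s
f = v/(2πr) = 2.579 × 10¹⁵ Hz

2.579 × 10¹⁵ Hz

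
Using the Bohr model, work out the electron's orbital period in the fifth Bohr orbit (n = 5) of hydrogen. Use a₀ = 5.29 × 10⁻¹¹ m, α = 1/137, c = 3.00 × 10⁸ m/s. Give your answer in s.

r = n²a₀/Z = 5²·5.29 × 10⁻¹¹/1 = 1.32 × 10⁻⁹ m
v = Zαc/n = 1·0.00730·3.00 × 10⁸/5 = 4.38 × 10⁵ m/s
T = 2πr/v = 1.90 × 10⁻¹⁴ s

1.90 × 10⁻¹⁴ s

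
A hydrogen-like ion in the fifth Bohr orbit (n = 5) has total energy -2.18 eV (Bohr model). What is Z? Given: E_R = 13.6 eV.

2

E_n = −E_R Z²/n² ⇒ Z² = −E_n n²/E_R = 2.18 × 5² / 13.6 ≈ 4.01
Z = 2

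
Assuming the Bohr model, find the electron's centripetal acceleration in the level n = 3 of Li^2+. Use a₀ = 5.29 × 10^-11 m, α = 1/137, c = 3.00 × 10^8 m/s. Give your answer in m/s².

3.02 × 10^22 m/s²

r = n²a₀/Z = 1.59 × 10^-10 m, v = Zαc/n = 2.19 × 10^6 m/s
a = v²/r = (2.19 × 10^6)² / 1.59 × 10^-10 = 3.02 × 10^22 m/s²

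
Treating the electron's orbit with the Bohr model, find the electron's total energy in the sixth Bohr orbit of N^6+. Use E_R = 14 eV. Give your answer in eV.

-19 eV

E_n = −E_R·Z²/n² = −14 × 7²/6² = -19 eV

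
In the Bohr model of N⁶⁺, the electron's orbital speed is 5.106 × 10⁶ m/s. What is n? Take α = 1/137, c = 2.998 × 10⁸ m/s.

3

v_n = Zαc/n ⇒ n = Zαc/v = 7 × 0.007299 × 2.998 × 10⁸ / 5.106 × 10⁶ ≈ 3.00
n = 3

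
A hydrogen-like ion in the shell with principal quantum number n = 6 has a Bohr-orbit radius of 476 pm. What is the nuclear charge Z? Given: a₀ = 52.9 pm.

r_n = n²a₀/Z ⇒ Z = n²a₀/r = 6² × 52.9 / 476 ≈ 4.00
Z = 4

4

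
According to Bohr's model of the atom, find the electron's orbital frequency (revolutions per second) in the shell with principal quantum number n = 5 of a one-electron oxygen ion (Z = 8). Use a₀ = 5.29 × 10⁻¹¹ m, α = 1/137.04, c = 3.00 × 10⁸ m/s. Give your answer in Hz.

r = n²a₀/Z = 1.65 × 10⁻¹⁰ m, v = Zαc/n = 3.50 × 10⁶ m/s
f = v/(2πr) = 3.37 × 10¹⁵ Hz

3.37 × 10¹⁵ Hz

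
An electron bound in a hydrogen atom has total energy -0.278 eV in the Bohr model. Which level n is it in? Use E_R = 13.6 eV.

7

E_n = −E_R Z²/n² ⇒ n² = E_R Z²/(−E_n) = 13.6 × 1² / 0.278 ≈ 48.92
n = 7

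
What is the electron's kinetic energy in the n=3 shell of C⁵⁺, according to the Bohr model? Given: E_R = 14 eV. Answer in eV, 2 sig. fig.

56 eV

For a Coulomb orbit the virial theorem gives K = −E_n.
E_n = −E_R·Z²/n², so K = E_R·Z²/n² = 14 × 6²/3² = 56 eV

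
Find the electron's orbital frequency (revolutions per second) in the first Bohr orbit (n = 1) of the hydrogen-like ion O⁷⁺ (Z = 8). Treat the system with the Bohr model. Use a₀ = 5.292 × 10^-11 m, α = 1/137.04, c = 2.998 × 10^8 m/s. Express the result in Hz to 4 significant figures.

r = n²a₀/Z = 6.615 × 10^-12 m, v = Zαc/n = 1.750 × 10^7 m/s
f = v/(2πr) = 4.211 × 10^17 Hz

4.211 × 10^17 Hz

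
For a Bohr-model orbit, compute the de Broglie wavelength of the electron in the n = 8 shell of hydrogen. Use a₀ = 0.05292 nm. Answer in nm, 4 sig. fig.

2.660 nm

The Bohr quantisation condition is nλ = 2πr_n.
r_n = n²a₀/Z = 3.387 nm
λ = 2πr_n/n = 2π·3.387/8 = 2.660 nm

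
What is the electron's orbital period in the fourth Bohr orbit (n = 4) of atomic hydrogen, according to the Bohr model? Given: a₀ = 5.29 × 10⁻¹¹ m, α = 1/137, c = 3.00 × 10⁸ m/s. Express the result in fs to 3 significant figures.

r = n²a₀/Z = 4²·5.29 × 10⁻¹¹/1 = 8.46 × 10⁻¹⁰ m
v = Zαc/n = 1·0.00730·3.00 × 10⁸/4 = 5.47 × 10⁵ m/s
T = 2πr/v = 9.71 × 10⁻¹⁵ s = 9.71 fs

9.71 fs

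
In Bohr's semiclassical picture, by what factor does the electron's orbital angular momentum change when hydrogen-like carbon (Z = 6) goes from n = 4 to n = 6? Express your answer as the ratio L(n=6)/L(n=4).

3/2

L = nℏ depends only on n, so L ∝ n.
L(n=6)/L(n=4) = (6/4)^1 = 3/2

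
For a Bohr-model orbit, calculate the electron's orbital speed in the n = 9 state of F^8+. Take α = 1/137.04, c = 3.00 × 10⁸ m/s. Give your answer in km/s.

v_n = Zαc/n = 9 × 0.00730 × 3.00 × 10⁸ / 9
    = 2190 km/s

2190 km/s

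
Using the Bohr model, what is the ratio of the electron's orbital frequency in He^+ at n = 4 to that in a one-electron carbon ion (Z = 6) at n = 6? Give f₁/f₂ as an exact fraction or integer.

f ∝ Z^2 · n^-3
f₁/f₂ = (2/6)^2 · (4/6)^-3 = 3/8

3/8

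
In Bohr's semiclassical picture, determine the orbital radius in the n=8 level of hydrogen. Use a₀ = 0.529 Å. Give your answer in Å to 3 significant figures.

33.9 Å

r_n = n²a₀/Z = 8² × 0.529 / 1
    = 64 × 0.529 / 1 = 33.9 Å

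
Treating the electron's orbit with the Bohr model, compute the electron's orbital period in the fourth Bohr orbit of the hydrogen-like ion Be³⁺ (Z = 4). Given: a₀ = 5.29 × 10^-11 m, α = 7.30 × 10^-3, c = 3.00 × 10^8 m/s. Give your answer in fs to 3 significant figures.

r = n²a₀/Z = 4²·5.29 × 10^-11/4 = 2.12 × 10^-10 m
v = Zαc/n = 4·0.00730·3.00 × 10^8/4 = 2.19 × 10^6 m/s
T = 2πr/v = 6.07 × 10^-16 s = 0.607 fs

0.607 fs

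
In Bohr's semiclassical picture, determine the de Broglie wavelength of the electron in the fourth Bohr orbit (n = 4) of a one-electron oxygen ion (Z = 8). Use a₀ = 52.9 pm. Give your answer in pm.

166 pm

The Bohr quantisation condition is nλ = 2πr_n.
r_n = n²a₀/Z = 106 pm
λ = 2πr_n/n = 2π·106/4 = 166 pm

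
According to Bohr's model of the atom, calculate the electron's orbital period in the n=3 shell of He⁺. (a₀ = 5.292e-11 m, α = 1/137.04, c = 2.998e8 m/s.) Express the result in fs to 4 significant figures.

r = n²a₀/Z = 3²·5.292e-11/2 = 2.381e-10 m
v = Zαc/n = 2·0.007297·2.998e8/3 = 1.458e6 m/s
T = 2πr/v = 1.026e-15 s = 1.026 fs

1.026 fs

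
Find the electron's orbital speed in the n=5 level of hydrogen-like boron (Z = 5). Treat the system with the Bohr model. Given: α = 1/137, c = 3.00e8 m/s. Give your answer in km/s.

2190 km/s

v_n = Zαc/n = 5 × 0.00730 × 3.00e8 / 5
    = 2190 km/s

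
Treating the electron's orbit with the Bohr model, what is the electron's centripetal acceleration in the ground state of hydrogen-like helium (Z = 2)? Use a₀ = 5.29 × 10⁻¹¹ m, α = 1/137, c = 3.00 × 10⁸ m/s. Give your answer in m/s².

r = n²a₀/Z = 2.65 × 10⁻¹¹ m, v = Zαc/n = 4.38 × 10⁶ m/s
a = v²/r = (4.38 × 10⁶)² / 2.65 × 10⁻¹¹ = 7.25 × 10²³ m/s²

7.25 × 10²³ m/s²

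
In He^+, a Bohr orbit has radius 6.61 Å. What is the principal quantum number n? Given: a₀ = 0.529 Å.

r_n = n²a₀/Z ⇒ n² = rZ/a₀ = 6.61 × 2 / 0.529 ≈ 24.99
n = 5

5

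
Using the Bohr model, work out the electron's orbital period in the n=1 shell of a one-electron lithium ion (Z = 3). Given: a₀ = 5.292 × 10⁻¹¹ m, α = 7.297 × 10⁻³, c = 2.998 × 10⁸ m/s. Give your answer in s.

r = n²a₀/Z = 1²·5.292 × 10⁻¹¹/3 = 1.764 × 10⁻¹¹ m
v = Zαc/n = 3·0.007297·2.998 × 10⁸/1 = 6.563 × 10⁶ m/s
T = 2πr/v = 1.689 × 10⁻¹⁷ s

1.689 × 10⁻¹⁷ s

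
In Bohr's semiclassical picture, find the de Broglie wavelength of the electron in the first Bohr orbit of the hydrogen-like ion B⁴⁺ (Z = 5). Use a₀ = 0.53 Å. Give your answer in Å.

0.67 Å

The Bohr quantisation condition is nλ = 2πr_n.
r_n = n²a₀/Z = 0.11 Å
λ = 2πr_n/n = 2π·0.11/1 = 0.67 Å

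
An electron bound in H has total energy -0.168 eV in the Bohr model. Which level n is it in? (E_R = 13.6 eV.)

9

E_n = −E_R Z²/n² ⇒ n² = E_R Z²/(−E_n) = 13.6 × 1² / 0.168 ≈ 80.95
n = 9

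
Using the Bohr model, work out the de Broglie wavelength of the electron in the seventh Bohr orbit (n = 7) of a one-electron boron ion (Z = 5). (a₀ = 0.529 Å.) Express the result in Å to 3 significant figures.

The Bohr quantisation condition is nλ = 2πr_n.
r_n = n²a₀/Z = 5.18 Å
λ = 2πr_n/n = 2π·5.18/7 = 4.65 Å

4.65 Å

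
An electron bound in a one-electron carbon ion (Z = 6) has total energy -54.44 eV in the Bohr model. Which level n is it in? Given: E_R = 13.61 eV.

3

E_n = −E_R Z²/n² ⇒ n² = E_R Z²/(−E_n) = 13.61 × 6² / 54.44 ≈ 9.00
n = 3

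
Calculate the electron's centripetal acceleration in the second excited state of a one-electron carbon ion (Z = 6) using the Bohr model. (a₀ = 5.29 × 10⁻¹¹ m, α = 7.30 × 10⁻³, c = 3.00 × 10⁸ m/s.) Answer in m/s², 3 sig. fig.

2.42 × 10²³ m/s²

r = n²a₀/Z = 7.94 × 10⁻¹¹ m, v = Zαc/n = 4.38 × 10⁶ m/s
a = v²/r = (4.38 × 10⁶)² / 7.94 × 10⁻¹¹ = 2.42 × 10²³ m/s²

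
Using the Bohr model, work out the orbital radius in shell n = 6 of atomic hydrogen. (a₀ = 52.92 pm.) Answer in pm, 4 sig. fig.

1905 pm

r_n = n²a₀/Z = 6² × 52.92 / 1
    = 36 × 52.92 / 1 = 1905 pm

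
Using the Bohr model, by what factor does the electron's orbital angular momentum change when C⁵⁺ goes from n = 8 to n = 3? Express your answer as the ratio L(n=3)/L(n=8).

3/8

L = nℏ depends only on n, so L ∝ n.
L(n=3)/L(n=8) = (3/8)^1 = 3/8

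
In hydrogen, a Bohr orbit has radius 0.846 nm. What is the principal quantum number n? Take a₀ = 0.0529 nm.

4

r_n = n²a₀/Z ⇒ n² = rZ/a₀ = 0.846 × 1 / 0.0529 ≈ 15.99
n = 4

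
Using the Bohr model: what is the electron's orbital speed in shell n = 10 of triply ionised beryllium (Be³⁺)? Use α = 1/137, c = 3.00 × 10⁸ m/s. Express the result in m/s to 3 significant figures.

8.76 × 10⁵ m/s

v_n = Zαc/n = 4 × 0.00730 × 3.00 × 10⁸ / 10
    = 8.76 × 10⁵ m/s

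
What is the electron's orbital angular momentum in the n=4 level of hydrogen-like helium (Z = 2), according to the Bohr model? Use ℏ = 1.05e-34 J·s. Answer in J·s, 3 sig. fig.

L_n = nℏ = 4 × 1.05e-34 = 4.20e-34 J·s

4.20e-34 J·s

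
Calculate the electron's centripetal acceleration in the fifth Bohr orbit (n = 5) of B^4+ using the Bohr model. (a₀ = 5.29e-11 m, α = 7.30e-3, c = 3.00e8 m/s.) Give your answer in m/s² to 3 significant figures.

r = n²a₀/Z = 2.64e-10 m, v = Zαc/n = 2.19e6 m/s
a = v²/r = (2.19e6)² / 2.64e-10 = 1.81e22 m/s²

1.81e22 m/s²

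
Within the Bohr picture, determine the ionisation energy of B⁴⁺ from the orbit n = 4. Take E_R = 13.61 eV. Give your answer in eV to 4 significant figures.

E_n = −E_R·Z²/n² = −13.61 × 5²/4² eV = -21.27 eV
Ionisation energy = −E_n = 21.27 eV

21.27 eV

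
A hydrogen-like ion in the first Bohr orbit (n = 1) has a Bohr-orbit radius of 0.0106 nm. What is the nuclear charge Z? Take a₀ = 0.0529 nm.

r_n = n²a₀/Z ⇒ Z = n²a₀/r = 1² × 0.0529 / 0.0106 ≈ 4.99
Z = 5

5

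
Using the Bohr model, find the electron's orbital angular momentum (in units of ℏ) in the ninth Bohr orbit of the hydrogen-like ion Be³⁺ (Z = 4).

9

L_n = nℏ, so L/ℏ = n = 9.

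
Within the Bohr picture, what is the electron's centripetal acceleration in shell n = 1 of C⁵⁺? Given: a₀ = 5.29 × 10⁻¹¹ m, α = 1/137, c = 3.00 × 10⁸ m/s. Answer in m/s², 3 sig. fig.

r = n²a₀/Z = 8.82 × 10⁻¹² m, v = Zαc/n = 1.31 × 10⁷ m/s
a = v²/r = (1.31 × 10⁷)² / 8.82 × 10⁻¹² = 1.96 × 10²⁵ m/s²

1.96 × 10²⁵ m/s²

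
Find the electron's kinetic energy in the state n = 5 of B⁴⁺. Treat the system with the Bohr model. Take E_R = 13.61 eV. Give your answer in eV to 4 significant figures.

For a Coulomb orbit the virial theorem gives K = −E_n.
E_n = −E_R·Z²/n², so K = E_R·Z²/n² = 13.61 × 5²/5² = 13.61 eV

13.61 eV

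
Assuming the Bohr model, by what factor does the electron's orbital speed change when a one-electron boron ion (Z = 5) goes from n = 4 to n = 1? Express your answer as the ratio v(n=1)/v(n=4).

v ∝ Z^1 · n^-1; with Z fixed, v ∝ n^-1.
v(n=1)/v(n=4) = (1/4)^-1 = 4

4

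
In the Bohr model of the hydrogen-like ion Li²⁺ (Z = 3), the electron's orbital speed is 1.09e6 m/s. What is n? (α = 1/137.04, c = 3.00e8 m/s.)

v_n = Zαc/n ⇒ n = Zαc/v = 3 × 0.00730 × 3.00e8 / 1.09e6 ≈ 6.03
n = 6

6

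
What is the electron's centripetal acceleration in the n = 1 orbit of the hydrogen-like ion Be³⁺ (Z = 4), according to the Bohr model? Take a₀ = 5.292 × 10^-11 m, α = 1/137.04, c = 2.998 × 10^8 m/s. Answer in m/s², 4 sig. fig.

r = n²a₀/Z = 1.323 × 10^-11 m, v = Zαc/n = 8.751 × 10^6 m/s
a = v²/r = (8.751 × 10^6)² / 1.323 × 10^-11 = 5.788 × 10^24 m/s²

5.788 × 10^24 m/s²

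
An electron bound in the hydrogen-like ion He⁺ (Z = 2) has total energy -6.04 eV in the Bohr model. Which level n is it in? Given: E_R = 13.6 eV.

3

E_n = −E_R Z²/n² ⇒ n² = E_R Z²/(−E_n) = 13.6 × 2² / 6.04 ≈ 9.01
n = 3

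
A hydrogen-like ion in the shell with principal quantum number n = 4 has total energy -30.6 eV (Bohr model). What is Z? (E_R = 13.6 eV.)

E_n = −E_R Z²/n² ⇒ Z² = −E_n n²/E_R = 30.6 × 4² / 13.6 ≈ 36.00
Z = 6

6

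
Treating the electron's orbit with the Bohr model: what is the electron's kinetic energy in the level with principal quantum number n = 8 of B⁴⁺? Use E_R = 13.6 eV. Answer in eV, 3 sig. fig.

For a Coulomb orbit the virial theorem gives K = −E_n.
E_n = −E_R·Z²/n², so K = E_R·Z²/n² = 13.6 × 5²/8² = 5.31 eV

5.31 eV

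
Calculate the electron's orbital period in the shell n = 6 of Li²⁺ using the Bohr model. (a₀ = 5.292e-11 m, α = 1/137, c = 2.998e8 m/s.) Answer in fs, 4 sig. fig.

r = n²a₀/Z = 6²·5.292e-11/3 = 6.350e-10 m
v = Zαc/n = 3·0.007299·2.998e8/6 = 1.094e6 m/s
T = 2πr/v = 3.647e-15 s = 3.647 fs

3.647 fs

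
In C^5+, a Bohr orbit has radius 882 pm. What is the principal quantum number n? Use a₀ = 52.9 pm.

r_n = n²a₀/Z ⇒ n² = rZ/a₀ = 882 × 6 / 52.9 ≈ 100.04
n = 10

10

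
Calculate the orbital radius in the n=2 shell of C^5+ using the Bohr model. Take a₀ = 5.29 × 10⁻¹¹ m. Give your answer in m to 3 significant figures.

3.53 × 10⁻¹¹ m

r_n = n²a₀/Z = 2² × 5.29 × 10⁻¹¹ / 6
    = 4 × 5.29 × 10⁻¹¹ / 6 = 3.53 × 10⁻¹¹ m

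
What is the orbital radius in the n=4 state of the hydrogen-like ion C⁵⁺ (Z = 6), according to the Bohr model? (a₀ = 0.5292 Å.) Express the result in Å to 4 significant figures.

r_n = n²a₀/Z = 4² × 0.5292 / 6
    = 16 × 0.5292 / 6 = 1.411 Å

1.411 Å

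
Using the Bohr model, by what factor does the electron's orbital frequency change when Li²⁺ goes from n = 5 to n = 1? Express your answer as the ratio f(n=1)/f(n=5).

125

f ∝ Z^2 · n^-3; with Z fixed, f ∝ n^-3.
f(n=1)/f(n=5) = (1/5)^-3 = 125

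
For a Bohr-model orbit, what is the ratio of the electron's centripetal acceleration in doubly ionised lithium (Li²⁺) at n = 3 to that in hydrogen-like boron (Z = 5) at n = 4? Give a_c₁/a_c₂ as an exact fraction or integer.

a_c ∝ Z^3 · n^-4
a_c₁/a_c₂ = (3/5)^3 · (3/4)^-4 = 256/375

256/375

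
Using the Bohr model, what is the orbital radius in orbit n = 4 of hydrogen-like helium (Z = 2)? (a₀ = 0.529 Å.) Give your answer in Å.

4.23 Å

r_n = n²a₀/Z = 4² × 0.529 / 2
    = 16 × 0.529 / 2 = 4.23 Å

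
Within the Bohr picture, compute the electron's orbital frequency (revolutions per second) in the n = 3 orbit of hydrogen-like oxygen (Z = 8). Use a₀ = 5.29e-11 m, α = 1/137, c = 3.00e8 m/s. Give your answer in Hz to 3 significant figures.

1.56e16 Hz

r = n²a₀/Z = 5.95e-11 m, v = Zαc/n = 5.84e6 m/s
f = v/(2πr) = 1.56e16 Hz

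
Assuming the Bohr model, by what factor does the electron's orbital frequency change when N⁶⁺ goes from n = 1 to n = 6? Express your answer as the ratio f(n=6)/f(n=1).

f ∝ Z^2 · n^-3; with Z fixed, f ∝ n^-3.
f(n=6)/f(n=1) = (6/1)^-3 = 1/216

1/216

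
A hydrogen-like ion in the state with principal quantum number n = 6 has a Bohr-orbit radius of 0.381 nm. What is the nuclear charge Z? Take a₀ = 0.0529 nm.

r_n = n²a₀/Z ⇒ Z = n²a₀/r = 6² × 0.0529 / 0.381 ≈ 5.00
Z = 5

5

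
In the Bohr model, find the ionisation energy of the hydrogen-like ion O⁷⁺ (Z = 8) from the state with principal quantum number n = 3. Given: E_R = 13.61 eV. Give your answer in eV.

96.78 eV

E_n = −E_R·Z²/n² = −13.61 × 8²/3² eV = -96.78 eV
Ionisation energy = −E_n = 96.78 eV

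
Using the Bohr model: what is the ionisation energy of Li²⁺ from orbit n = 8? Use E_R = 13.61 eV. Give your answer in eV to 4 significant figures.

1.914 eV

E_n = −E_R·Z²/n² = −13.61 × 3²/8² eV = -1.914 eV
Ionisation energy = −E_n = 1.914 eV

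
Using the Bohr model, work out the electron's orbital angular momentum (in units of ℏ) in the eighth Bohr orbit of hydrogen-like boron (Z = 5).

8

L_n = nℏ, so L/ℏ = n = 8.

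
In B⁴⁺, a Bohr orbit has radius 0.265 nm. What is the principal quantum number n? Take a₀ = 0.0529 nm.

5

r_n = n²a₀/Z ⇒ n² = rZ/a₀ = 0.265 × 5 / 0.0529 ≈ 25.05
n = 5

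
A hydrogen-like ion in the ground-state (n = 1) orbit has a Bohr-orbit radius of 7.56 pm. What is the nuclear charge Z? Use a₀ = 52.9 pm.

7

r_n = n²a₀/Z ⇒ Z = n²a₀/r = 1² × 52.9 / 7.56 ≈ 7.00
Z = 7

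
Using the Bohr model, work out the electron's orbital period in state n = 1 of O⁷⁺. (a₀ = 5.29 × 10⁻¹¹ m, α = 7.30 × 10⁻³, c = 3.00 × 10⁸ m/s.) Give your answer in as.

2.37 as

r = n²a₀/Z = 1²·5.29 × 10⁻¹¹/8 = 6.61 × 10⁻¹² m
v = Zαc/n = 8·0.00730·3.00 × 10⁸/1 = 1.75 × 10⁷ m/s
T = 2πr/v = 2.37 × 10⁻¹⁸ s = 2.37 as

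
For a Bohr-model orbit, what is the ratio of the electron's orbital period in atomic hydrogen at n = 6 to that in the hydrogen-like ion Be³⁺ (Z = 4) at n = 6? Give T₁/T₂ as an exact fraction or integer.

16

T ∝ Z^-2 · n^3
T₁/T₂ = (1/4)^-2 · (6/6)^3 = 16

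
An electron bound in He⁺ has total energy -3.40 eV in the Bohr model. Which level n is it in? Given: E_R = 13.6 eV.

E_n = −E_R Z²/n² ⇒ n² = E_R Z²/(−E_n) = 13.6 × 2² / 3.40 ≈ 16.00
n = 4

4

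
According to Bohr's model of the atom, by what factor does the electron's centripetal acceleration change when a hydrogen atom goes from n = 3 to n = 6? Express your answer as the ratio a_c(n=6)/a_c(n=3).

1/16

a_c ∝ Z^3 · n^-4; with Z fixed, a_c ∝ n^-4.
a_c(n=6)/a_c(n=3) = (6/3)^-4 = 1/16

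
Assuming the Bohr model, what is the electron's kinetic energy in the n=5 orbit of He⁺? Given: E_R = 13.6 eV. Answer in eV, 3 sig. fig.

2.18 eV

For a Coulomb orbit the virial theorem gives K = −E_n.
E_n = −E_R·Z²/n², so K = E_R·Z²/n² = 13.6 × 2²/5² = 2.18 eV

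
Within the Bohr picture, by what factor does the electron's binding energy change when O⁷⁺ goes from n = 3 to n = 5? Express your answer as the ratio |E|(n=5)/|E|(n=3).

9/25

|E| ∝ Z^2 · n^-2; with Z fixed, |E| ∝ n^-2.
|E|(n=5)/|E|(n=3) = (5/3)^-2 = 9/25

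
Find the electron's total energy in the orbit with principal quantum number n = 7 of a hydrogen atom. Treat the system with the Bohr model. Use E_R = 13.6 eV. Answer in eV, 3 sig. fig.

-0.278 eV

E_n = −E_R·Z²/n² = −13.6 × 1²/7² = -0.278 eV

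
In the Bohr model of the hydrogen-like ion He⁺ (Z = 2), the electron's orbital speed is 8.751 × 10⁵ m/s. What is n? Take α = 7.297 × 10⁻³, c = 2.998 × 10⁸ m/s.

5

v_n = Zαc/n ⇒ n = Zαc/v = 2 × 0.007297 × 2.998 × 10⁸ / 8.751 × 10⁵ ≈ 5.00
n = 5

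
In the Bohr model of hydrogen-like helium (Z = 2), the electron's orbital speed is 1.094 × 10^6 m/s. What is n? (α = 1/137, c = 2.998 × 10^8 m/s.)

v_n = Zαc/n ⇒ n = Zαc/v = 2 × 0.007299 × 2.998 × 10^8 / 1.094 × 10^6 ≈ 4.00
n = 4

4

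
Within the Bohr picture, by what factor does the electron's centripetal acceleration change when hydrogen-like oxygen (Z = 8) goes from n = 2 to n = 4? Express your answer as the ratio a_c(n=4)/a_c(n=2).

1/16

a_c ∝ Z^3 · n^-4; with Z fixed, a_c ∝ n^-4.
a_c(n=4)/a_c(n=2) = (4/2)^-4 = 1/16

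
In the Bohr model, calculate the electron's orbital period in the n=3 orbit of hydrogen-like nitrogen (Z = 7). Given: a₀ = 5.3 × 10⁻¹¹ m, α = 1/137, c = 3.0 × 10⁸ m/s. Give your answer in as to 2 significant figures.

r = n²a₀/Z = 3²·5.3 × 10⁻¹¹/7 = 6.8 × 10⁻¹¹ m
v = Zαc/n = 7·0.0073·3.0 × 10⁸/3 = 5.1 × 10⁶ m/s
T = 2πr/v = 8.4 × 10⁻¹⁷ s = 84 as

84 as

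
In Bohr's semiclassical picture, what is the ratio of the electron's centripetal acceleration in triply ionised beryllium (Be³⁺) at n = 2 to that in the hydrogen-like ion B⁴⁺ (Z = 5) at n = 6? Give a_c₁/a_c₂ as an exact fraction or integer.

a_c ∝ Z^3 · n^-4
a_c₁/a_c₂ = (4/5)^3 · (2/6)^-4 = 5184/125

5184/125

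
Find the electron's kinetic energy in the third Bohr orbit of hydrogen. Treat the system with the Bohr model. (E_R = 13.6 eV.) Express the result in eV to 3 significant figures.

1.51 eV

For a Coulomb orbit the virial theorem gives K = −E_n.
E_n = −E_R·Z²/n², so K = E_R·Z²/n² = 13.6 × 1²/3² = 1.51 eV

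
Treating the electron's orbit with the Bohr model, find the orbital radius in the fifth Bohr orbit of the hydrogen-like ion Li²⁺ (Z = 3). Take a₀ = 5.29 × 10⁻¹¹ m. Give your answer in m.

r_n = n²a₀/Z = 5² × 5.29 × 10⁻¹¹ / 3
    = 25 × 5.29 × 10⁻¹¹ / 3 = 4.41 × 10⁻¹⁰ m

4.41 × 10⁻¹⁰ m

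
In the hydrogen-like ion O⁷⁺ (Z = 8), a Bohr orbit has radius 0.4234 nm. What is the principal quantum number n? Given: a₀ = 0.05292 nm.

r_n = n²a₀/Z ⇒ n² = rZ/a₀ = 0.4234 × 8 / 0.05292 ≈ 64.01
n = 8

8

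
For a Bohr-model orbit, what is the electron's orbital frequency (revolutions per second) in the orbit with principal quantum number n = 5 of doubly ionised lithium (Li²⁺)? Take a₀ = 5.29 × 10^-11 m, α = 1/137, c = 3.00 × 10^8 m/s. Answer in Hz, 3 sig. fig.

4.74 × 10^14 Hz

r = n²a₀/Z = 4.41 × 10^-10 m, v = Zαc/n = 1.31 × 10^6 m/s
f = v/(2πr) = 4.74 × 10^14 Hz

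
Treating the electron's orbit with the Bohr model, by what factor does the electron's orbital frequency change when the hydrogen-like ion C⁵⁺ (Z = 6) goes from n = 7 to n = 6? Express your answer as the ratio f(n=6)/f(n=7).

343/216

f ∝ Z^2 · n^-3; with Z fixed, f ∝ n^-3.
f(n=6)/f(n=7) = (6/7)^-3 = 343/216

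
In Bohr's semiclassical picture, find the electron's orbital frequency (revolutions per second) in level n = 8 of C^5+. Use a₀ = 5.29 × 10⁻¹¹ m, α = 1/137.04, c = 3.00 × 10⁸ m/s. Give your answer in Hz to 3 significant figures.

r = n²a₀/Z = 5.64 × 10⁻¹⁰ m, v = Zαc/n = 1.64 × 10⁶ m/s
f = v/(2πr) = 4.63 × 10¹⁴ Hz

4.63 × 10¹⁴ Hz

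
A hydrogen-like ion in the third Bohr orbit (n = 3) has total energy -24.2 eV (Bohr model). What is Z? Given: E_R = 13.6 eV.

E_n = −E_R Z²/n² ⇒ Z² = −E_n n²/E_R = 24.2 × 3² / 13.6 ≈ 16.01
Z = 4

4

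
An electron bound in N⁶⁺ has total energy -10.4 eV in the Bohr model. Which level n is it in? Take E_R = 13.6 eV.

E_n = −E_R Z²/n² ⇒ n² = E_R Z²/(−E_n) = 13.6 × 7² / 10.4 ≈ 64.08
n = 8

8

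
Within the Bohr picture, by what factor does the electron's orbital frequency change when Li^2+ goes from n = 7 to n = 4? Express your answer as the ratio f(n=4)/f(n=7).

f ∝ Z^2 · n^-3; with Z fixed, f ∝ n^-3.
f(n=4)/f(n=7) = (4/7)^-3 = 343/64

343/64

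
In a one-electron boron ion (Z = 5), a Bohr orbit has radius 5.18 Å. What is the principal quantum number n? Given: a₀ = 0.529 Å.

r_n = n²a₀/Z ⇒ n² = rZ/a₀ = 5.18 × 5 / 0.529 ≈ 48.96
n = 7

7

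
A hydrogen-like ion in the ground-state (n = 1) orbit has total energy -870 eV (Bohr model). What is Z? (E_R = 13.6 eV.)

8

E_n = −E_R Z²/n² ⇒ Z² = −E_n n²/E_R = 870 × 1² / 13.6 ≈ 63.97
Z = 8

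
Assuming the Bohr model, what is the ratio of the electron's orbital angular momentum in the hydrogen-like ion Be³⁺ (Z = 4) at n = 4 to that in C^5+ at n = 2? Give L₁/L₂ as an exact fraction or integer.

2

L = nℏ is independent of Z.
L₁/L₂ = n₁/n₂ = 4/2 = 2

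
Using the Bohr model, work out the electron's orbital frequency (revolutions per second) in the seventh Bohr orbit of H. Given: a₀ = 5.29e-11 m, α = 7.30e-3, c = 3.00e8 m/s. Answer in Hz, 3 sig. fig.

r = n²a₀/Z = 2.59e-9 m, v = Zαc/n = 3.13e5 m/s
f = v/(2πr) = 1.92e13 Hz

1.92e13 Hz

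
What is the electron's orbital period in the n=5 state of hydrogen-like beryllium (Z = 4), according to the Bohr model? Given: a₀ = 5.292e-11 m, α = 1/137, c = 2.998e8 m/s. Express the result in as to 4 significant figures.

r = n²a₀/Z = 5²·5.292e-11/4 = 3.308e-10 m
v = Zαc/n = 4·0.007299·2.998e8/5 = 1.751e6 m/s
T = 2πr/v = 1.187e-15 s = 1187 as

1187 as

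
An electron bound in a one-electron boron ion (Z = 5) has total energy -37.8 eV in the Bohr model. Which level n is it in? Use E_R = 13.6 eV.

E_n = −E_R Z²/n² ⇒ n² = E_R Z²/(−E_n) = 13.6 × 5² / 37.8 ≈ 8.99
n = 3

3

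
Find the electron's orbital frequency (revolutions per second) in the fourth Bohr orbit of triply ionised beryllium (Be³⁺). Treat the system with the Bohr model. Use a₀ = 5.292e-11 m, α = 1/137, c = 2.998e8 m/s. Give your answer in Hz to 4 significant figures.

r = n²a₀/Z = 2.117e-10 m, v = Zαc/n = 2.188e6 m/s
f = v/(2πr) = 1.645e15 Hz

1.645e15 Hz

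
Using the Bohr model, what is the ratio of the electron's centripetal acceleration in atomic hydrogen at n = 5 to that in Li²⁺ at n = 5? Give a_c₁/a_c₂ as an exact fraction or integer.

1/27

a_c ∝ Z^3 · n^-4
a_c₁/a_c₂ = (1/3)^3 · (5/5)^-4 = 1/27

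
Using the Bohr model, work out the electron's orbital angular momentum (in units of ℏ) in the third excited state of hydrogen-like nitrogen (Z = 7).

L_n = nℏ, so L/ℏ = n = 4.

4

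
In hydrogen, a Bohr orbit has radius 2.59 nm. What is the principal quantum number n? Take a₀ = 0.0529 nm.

r_n = n²a₀/Z ⇒ n² = rZ/a₀ = 2.59 × 1 / 0.0529 ≈ 48.96
n = 7

7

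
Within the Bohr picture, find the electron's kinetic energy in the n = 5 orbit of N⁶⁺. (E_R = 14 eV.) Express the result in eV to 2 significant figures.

For a Coulomb orbit the virial theorem gives K = −E_n.
E_n = −E_R·Z²/n², so K = E_R·Z²/n² = 14 × 7²/5² = 27 eV

27 eV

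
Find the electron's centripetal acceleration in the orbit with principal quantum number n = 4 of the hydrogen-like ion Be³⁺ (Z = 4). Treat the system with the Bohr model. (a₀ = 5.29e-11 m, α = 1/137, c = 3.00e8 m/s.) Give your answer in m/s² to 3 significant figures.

r = n²a₀/Z = 2.12e-10 m, v = Zαc/n = 2.19e6 m/s
a = v²/r = (2.19e6)² / 2.12e-10 = 2.27e22 m/s²

2.27e22 m/s²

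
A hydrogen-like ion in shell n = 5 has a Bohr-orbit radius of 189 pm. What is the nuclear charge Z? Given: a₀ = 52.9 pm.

r_n = n²a₀/Z ⇒ Z = n²a₀/r = 5² × 52.9 / 189 ≈ 7.00
Z = 7

7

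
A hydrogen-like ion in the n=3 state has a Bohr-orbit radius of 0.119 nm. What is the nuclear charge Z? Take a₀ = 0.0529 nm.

r_n = n²a₀/Z ⇒ Z = n²a₀/r = 3² × 0.0529 / 0.119 ≈ 4.00
Z = 4

4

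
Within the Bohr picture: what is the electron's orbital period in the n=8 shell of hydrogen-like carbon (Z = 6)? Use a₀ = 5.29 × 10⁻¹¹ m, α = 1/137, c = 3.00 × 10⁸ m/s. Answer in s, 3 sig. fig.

r = n²a₀/Z = 8²·5.29 × 10⁻¹¹/6 = 5.64 × 10⁻¹⁰ m
v = Zαc/n = 6·0.00730·3.00 × 10⁸/8 = 1.64 × 10⁶ m/s
T = 2πr/v = 2.16 × 10⁻¹⁵ s

2.16 × 10⁻¹⁵ s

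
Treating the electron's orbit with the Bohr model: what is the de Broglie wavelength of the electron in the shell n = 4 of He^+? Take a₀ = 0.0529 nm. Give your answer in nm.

0.665 nm

The Bohr quantisation condition is nλ = 2πr_n.
r_n = n²a₀/Z = 0.423 nm
λ = 2πr_n/n = 2π·0.423/4 = 0.665 nm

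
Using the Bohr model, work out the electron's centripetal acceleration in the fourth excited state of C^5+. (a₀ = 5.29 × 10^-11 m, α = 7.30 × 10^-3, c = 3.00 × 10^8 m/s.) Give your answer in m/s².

3.13 × 10^22 m/s²

r = n²a₀/Z = 2.20 × 10^-10 m, v = Zαc/n = 2.63 × 10^6 m/s
a = v²/r = (2.63 × 10^6)² / 2.20 × 10^-10 = 3.13 × 10^22 m/s²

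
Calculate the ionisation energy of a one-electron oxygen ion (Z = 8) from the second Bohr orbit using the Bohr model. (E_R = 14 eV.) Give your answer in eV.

E_n = −E_R·Z²/n² = −14 × 8²/2² eV = -220 eV
Ionisation energy = −E_n = 220 eV

220 eV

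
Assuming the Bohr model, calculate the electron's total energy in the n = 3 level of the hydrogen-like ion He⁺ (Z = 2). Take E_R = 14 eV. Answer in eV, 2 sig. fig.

E_n = −E_R·Z²/n² = −14 × 2²/3² = -6.2 eV

-6.2 eV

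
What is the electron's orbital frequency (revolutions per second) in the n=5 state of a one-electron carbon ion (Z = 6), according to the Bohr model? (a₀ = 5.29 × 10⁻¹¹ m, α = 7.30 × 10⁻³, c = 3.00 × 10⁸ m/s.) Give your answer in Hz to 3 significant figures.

1.90 × 10¹⁵ Hz

r = n²a₀/Z = 2.20 × 10⁻¹⁰ m, v = Zαc/n = 2.63 × 10⁶ m/s
f = v/(2πr) = 1.90 × 10¹⁵ Hz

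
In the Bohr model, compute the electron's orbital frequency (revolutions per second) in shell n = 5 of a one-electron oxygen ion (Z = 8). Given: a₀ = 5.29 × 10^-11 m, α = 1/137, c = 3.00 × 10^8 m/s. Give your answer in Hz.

3.37 × 10^15 Hz

r = n²a₀/Z = 1.65 × 10^-10 m, v = Zαc/n = 3.50 × 10^6 m/s
f = v/(2πr) = 3.37 × 10^15 Hz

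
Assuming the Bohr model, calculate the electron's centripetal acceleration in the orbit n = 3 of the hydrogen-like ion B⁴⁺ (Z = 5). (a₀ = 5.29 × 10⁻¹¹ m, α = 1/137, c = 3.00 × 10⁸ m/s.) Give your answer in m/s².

1.40 × 10²³ m/s²

r = n²a₀/Z = 9.52 × 10⁻¹¹ m, v = Zαc/n = 3.65 × 10⁶ m/s
a = v²/r = (3.65 × 10⁶)² / 9.52 × 10⁻¹¹ = 1.40 × 10²³ m/s²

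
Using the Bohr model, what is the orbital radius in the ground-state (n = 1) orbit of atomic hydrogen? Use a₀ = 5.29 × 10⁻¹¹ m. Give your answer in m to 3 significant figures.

5.29 × 10⁻¹¹ m

r_n = n²a₀/Z = 1² × 5.29 × 10⁻¹¹ / 1
    = 1 × 5.29 × 10⁻¹¹ / 1 = 5.29 × 10⁻¹¹ m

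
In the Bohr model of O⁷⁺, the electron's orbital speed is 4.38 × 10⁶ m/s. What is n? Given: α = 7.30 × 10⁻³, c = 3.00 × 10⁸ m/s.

4

v_n = Zαc/n ⇒ n = Zαc/v = 8 × 0.00730 × 3.00 × 10⁸ / 4.38 × 10⁶ ≈ 4.00
n = 4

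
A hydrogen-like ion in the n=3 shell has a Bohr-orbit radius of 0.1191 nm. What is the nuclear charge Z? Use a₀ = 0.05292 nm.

r_n = n²a₀/Z ⇒ Z = n²a₀/r = 3² × 0.05292 / 0.1191 ≈ 4.00
Z = 4

4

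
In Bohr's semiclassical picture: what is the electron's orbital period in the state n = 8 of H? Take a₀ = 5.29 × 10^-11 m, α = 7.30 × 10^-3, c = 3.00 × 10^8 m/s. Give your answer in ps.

0.0777 ps

r = n²a₀/Z = 8²·5.29 × 10^-11/1 = 3.39 × 10^-9 m
v = Zαc/n = 1·0.00730·3.00 × 10^8/8 = 2.74 × 10^5 m/s
T = 2πr/v = 7.77 × 10^-14 s = 0.0777 ps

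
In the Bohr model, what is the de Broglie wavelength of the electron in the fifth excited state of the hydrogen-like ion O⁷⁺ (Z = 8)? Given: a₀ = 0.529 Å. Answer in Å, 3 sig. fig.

The Bohr quantisation condition is nλ = 2πr_n.
r_n = n²a₀/Z = 2.38 Å
λ = 2πr_n/n = 2π·2.38/6 = 2.49 Å

2.49 Å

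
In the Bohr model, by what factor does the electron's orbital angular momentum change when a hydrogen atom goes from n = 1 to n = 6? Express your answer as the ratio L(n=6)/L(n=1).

6

L = nℏ depends only on n, so L ∝ n.
L(n=6)/L(n=1) = (6/1)^1 = 6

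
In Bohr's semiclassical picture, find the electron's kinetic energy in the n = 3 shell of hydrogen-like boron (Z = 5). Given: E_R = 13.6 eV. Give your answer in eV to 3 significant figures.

For a Coulomb orbit the virial theorem gives K = −E_n.
E_n = −E_R·Z²/n², so K = E_R·Z²/n² = 13.6 × 5²/3² = 37.8 eV

37.8 eV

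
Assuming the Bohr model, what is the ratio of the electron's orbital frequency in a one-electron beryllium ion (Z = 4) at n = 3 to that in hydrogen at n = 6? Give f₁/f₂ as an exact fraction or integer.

128

f ∝ Z^2 · n^-3
f₁/f₂ = (4/1)^2 · (3/6)^-3 = 128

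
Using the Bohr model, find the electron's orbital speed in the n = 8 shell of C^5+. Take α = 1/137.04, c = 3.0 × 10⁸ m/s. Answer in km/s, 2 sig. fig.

v_n = Zαc/n = 6 × 0.0073 × 3.0 × 10⁸ / 8
    = 1600 km/s

1600 km/s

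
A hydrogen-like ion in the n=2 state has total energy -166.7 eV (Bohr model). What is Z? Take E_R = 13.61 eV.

E_n = −E_R Z²/n² ⇒ Z² = −E_n n²/E_R = 166.7 × 2² / 13.61 ≈ 48.99
Z = 7

7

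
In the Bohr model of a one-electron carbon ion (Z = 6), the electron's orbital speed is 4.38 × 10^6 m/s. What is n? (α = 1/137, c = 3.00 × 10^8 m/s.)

v_n = Zαc/n ⇒ n = Zαc/v = 6 × 0.00730 × 3.00 × 10^8 / 4.38 × 10^6 ≈ 3.00
n = 3

3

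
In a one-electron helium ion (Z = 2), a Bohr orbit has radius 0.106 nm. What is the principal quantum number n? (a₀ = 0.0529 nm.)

r_n = n²a₀/Z ⇒ n² = rZ/a₀ = 0.106 × 2 / 0.0529 ≈ 4.01
n = 2

2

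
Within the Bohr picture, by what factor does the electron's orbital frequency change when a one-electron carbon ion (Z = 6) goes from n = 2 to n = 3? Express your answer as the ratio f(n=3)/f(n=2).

8/27

f ∝ Z^2 · n^-3; with Z fixed, f ∝ n^-3.
f(n=3)/f(n=2) = (3/2)^-3 = 8/27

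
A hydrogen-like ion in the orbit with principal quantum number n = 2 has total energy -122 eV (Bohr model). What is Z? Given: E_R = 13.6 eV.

6

E_n = −E_R Z²/n² ⇒ Z² = −E_n n²/E_R = 122 × 2² / 13.6 ≈ 35.88
Z = 6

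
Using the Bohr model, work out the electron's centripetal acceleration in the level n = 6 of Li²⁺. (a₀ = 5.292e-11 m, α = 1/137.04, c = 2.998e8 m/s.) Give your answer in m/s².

r = n²a₀/Z = 6.350e-10 m, v = Zαc/n = 1.094e6 m/s
a = v²/r = (1.094e6)² / 6.350e-10 = 1.884e21 m/s²

1.884e21 m/s²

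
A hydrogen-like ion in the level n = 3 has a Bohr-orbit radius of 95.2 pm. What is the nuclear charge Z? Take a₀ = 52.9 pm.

5

r_n = n²a₀/Z ⇒ Z = n²a₀/r = 3² × 52.9 / 95.2 ≈ 5.00
Z = 5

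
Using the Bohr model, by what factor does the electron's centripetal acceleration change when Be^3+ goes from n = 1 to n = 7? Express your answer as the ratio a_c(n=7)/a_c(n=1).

1/2401

a_c ∝ Z^3 · n^-4; with Z fixed, a_c ∝ n^-4.
a_c(n=7)/a_c(n=1) = (7/1)^-4 = 1/2401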